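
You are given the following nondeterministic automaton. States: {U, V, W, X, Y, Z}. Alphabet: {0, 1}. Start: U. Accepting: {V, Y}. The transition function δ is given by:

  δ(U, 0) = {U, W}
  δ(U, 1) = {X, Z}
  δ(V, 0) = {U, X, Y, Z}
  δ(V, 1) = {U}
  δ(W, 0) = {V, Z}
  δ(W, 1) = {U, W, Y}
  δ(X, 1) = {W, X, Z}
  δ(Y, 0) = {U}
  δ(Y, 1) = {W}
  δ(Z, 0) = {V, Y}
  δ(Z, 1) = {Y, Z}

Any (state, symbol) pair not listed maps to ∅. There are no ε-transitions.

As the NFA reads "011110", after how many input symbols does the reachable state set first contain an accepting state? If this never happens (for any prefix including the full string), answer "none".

2

Start in {U}.
Read '0': {U} → {U, W}.
Read '1': {U, W} → {U, W, X, Y, Z}.
None of the earlier sets intersect F, but {U, W, X, Y, Z} does.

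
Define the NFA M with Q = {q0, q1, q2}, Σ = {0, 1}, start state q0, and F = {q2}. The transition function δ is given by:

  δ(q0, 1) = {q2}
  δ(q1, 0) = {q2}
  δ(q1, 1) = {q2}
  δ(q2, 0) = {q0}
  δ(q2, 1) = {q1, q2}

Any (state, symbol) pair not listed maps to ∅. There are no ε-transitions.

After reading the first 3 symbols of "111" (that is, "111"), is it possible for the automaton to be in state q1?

Start in {q0}.
Read '1': q0→{q2}; now {q2}.
Read '1': q2→{q1, q2}; now {q1, q2}.
Read '1': q1→{q2}, q2→{q1, q2}; now {q1, q2}.
State q1 is in {q1, q2}.

Yes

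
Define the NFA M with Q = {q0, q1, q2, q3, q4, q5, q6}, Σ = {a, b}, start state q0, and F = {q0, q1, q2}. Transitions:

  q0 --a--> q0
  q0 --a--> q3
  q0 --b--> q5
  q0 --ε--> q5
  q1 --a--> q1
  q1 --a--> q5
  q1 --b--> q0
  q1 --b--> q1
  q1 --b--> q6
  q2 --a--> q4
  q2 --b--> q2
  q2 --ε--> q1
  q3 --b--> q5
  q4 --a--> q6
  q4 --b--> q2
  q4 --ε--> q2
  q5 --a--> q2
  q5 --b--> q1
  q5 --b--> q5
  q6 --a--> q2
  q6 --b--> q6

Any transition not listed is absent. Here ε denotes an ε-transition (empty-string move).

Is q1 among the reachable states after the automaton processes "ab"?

Start: ε-closure({q0}) = {q0, q5}.
Read 'a': {q0, q5} → {q0, q1, q2, q3, q5}.
Read 'b': {q0, q1, q2, q3, q5} → {q0, q1, q2, q5, q6}.
State q1 is in {q0, q1, q2, q5, q6}.

Yes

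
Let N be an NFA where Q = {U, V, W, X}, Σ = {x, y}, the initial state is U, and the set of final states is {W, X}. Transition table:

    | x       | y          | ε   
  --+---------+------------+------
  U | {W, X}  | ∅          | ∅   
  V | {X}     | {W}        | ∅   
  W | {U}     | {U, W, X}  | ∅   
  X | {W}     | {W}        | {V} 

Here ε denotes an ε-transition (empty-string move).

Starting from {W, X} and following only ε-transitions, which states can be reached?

Begin with {W, X}.
ε-move X → V; add V.

{V, W, X}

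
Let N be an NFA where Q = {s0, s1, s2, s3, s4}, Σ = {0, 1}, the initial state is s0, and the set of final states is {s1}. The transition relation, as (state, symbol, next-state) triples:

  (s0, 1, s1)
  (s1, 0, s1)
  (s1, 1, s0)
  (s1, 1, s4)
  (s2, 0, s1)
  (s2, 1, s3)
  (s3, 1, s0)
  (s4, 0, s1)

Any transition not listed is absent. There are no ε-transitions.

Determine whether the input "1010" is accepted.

Start in {s0}.
Read '1': s0→{s1}; now {s1}.
Read '0': s1→{s1}; now {s1}.
Read '1': s1→{s0, s4}; now {s0, s4}.
Read '0': s0→∅, s4→{s1}; now {s1}.
The final set {s1} contains the accepting state s1.

Yes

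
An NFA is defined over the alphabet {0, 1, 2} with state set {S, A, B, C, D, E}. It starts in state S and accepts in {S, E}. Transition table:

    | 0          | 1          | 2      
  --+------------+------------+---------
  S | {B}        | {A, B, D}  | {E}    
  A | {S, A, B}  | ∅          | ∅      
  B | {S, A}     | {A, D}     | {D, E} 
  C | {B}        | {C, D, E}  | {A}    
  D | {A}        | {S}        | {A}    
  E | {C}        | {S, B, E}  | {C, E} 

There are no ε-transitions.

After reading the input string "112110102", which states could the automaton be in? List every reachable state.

{A, D, E}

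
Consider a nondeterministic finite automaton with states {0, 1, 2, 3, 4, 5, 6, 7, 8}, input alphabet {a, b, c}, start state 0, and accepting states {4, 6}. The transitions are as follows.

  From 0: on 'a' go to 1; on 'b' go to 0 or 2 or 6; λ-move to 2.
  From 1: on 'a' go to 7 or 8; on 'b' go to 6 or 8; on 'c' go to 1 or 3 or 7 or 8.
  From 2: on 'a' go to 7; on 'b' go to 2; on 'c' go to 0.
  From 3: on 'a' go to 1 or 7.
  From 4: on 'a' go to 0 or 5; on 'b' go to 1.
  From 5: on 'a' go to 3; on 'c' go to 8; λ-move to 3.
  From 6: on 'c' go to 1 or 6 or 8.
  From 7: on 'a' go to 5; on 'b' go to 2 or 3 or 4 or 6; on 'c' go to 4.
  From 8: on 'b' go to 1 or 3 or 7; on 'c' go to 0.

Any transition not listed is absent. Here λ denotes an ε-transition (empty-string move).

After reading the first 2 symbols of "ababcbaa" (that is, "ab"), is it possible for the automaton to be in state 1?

Start: ε-closure({0}) = {0, 2}.
Read 'a': {0, 2} → {1, 7}.
Read 'b': {1, 7} → {2, 3, 4, 6, 8}.
State 1 is not in {2, 3, 4, 6, 8}.

No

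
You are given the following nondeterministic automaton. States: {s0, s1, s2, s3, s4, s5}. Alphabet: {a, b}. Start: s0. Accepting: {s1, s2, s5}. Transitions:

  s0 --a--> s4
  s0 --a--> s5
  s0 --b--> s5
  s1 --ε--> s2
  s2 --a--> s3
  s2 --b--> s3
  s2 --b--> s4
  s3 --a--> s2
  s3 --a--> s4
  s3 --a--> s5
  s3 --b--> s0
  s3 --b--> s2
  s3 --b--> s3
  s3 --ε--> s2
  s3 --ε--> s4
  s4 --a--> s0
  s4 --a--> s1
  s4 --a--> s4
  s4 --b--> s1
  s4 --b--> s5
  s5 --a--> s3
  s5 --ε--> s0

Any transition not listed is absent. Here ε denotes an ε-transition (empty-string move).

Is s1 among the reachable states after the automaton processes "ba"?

Start in {s0}.
Read 'b': s0→{s5}; union {s5}; ε-closure = {s0, s5}.
Read 'a': s0→{s4, s5}, s5→{s3}; union {s3, s4, s5}; ε-closure = {s0, s2, s3, s4, s5}.
State s1 is not in {s0, s2, s3, s4, s5}.

No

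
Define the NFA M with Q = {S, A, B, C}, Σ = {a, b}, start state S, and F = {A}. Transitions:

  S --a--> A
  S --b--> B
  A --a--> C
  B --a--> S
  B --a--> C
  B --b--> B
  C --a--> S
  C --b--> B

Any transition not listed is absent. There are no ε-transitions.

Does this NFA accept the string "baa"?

Yes

Start in {S}.
Read 'b': S→{B}; now {B}.
Read 'a': B→{S, C}; now {S, C}.
Read 'a': S→{A}, C→{S}; now {S, A}.
The final set {S, A} contains the accepting state A.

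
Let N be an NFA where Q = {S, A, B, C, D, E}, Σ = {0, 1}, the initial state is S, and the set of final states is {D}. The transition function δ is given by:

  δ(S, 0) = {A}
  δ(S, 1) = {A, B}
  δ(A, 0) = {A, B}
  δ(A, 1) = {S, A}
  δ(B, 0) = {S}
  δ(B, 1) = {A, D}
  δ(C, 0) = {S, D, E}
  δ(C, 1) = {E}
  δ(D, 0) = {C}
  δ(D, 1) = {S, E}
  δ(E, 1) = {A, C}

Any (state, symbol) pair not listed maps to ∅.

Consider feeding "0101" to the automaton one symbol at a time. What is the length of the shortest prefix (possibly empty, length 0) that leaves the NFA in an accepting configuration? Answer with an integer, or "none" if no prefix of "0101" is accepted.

Start in {S}.
Read '0': {S} → {A}.
Read '1': {A} → {S, A}.
Read '0': {S, A} → {A, B}.
Read '1': {A, B} → {S, A, D}.
None of the earlier sets intersect F, but {S, A, D} does.

4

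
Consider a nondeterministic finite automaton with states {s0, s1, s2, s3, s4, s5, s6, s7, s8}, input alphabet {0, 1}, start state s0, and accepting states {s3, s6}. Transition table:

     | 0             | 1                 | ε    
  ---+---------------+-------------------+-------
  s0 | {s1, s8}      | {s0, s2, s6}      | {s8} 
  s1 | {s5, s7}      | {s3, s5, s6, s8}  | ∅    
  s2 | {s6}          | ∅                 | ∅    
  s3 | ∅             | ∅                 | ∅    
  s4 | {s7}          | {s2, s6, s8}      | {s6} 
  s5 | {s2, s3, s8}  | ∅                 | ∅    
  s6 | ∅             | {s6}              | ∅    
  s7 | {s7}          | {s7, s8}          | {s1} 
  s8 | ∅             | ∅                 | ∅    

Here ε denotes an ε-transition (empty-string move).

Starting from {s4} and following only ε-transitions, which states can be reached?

{s4, s6}

Begin with {s4}.
ε-move s4 → s6; add s6.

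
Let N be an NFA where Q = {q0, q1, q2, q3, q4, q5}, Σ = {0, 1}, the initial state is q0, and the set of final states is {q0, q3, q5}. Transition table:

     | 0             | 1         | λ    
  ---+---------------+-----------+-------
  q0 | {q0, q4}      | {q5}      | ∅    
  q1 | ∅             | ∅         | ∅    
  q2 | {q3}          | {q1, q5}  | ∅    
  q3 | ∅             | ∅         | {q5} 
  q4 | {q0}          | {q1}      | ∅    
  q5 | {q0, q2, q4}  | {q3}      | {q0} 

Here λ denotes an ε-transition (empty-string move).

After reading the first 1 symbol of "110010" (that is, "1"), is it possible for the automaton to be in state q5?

Start in {q0}.
Read '1': {q0} → {q0, q5}.
State q5 is in {q0, q5}.

Yes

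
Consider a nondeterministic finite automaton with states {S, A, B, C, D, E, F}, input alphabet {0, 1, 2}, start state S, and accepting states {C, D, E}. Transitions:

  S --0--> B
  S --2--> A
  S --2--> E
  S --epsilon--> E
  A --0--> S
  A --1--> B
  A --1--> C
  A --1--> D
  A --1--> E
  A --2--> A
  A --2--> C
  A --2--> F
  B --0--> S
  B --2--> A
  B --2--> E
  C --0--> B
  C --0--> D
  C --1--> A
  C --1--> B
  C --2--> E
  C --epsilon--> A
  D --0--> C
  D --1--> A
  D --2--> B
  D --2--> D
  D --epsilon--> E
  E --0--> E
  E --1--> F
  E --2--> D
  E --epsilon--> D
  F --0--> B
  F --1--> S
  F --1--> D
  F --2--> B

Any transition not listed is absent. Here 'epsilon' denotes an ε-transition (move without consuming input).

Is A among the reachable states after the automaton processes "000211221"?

Start: ε-closure({S}) = {S, D, E}.
Read '0': S→{B}, D→{C}, E→{E}; union {B, C, E}; ε-closure = {A, B, C, D, E}.
Read '0': A→{S}, B→{S}, C→{B, D}, D→{C}, E→{E}; union {S, B, C, D, E}; ε-closure = {S, A, B, C, D, E}.
Read '0': S→{B}, A→{S}, B→{S}, C→{B, D}, D→{C}, E→{E}; union {S, B, C, D, E}; ε-closure = {S, A, B, C, D, E}.
Read '2': S→{A, E}, A→{A, C, F}, B→{A, E}, C→{E}, D→{B, D}, E→{D}; now {A, B, C, D, E, F}.
Read '1': A→{B, C, D, E}, B→∅, C→{A, B}, D→{A}, E→{F}, F→{S, D}; now {S, A, B, C, D, E, F}.
Read '1': S→∅, A→{B, C, D, E}, B→∅, C→{A, B}, D→{A}, E→{F}, F→{S, D}; now {S, A, B, C, D, E, F}.
Read '2': S→{A, E}, A→{A, C, F}, B→{A, E}, C→{E}, D→{B, D}, E→{D}, F→{B}; now {A, B, C, D, E, F}.
Read '2': A→{A, C, F}, B→{A, E}, C→{E}, D→{B, D}, E→{D}, F→{B}; now {A, B, C, D, E, F}.
Read '1': A→{B, C, D, E}, B→∅, C→{A, B}, D→{A}, E→{F}, F→{S, D}; now {S, A, B, C, D, E, F}.
State A is in {S, A, B, C, D, E, F}.

Yes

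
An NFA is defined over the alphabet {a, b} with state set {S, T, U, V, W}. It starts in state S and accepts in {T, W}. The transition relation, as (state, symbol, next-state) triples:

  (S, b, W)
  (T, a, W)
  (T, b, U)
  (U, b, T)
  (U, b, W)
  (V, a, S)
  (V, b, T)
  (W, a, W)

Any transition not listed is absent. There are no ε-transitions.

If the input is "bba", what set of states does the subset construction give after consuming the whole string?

∅

Start in {S}.
Read 'b': {S} → {W}.
Read 'b': {W} → ∅.
The set is empty and remains empty for the remaining 1 symbol.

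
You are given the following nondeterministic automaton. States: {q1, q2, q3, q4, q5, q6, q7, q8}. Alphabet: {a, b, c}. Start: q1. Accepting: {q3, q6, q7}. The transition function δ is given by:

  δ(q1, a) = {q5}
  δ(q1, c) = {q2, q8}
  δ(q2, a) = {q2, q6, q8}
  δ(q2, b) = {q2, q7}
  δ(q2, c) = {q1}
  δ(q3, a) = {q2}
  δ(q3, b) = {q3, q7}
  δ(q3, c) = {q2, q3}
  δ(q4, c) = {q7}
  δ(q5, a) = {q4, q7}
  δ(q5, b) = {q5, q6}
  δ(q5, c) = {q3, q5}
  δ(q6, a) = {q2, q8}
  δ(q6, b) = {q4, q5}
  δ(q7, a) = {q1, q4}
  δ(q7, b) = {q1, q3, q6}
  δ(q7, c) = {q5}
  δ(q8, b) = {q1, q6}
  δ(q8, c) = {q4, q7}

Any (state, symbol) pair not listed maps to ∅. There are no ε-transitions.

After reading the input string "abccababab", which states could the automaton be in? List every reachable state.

Start in {q1}.
Read 'a': q1→{q5}; now {q5}.
Read 'b': q5→{q5, q6}; now {q5, q6}.
Read 'c': q5→{q3, q5}, q6→∅; now {q3, q5}.
Read 'c': q3→{q2, q3}, q5→{q3, q5}; now {q2, q3, q5}.
Read 'a': q2→{q2, q6, q8}, q3→{q2}, q5→{q4, q7}; now {q2, q4, q6, q7, q8}.
Read 'b': q2→{q2, q7}, q4→∅, q6→{q4, q5}, q7→{q1, q3, q6}, q8→{q1, q6}; now {q1, q2, q3, q4, q5, q6, q7}.
Read 'a': q1→{q5}, q2→{q2, q6, q8}, q3→{q2}, q4→∅, q5→{q4, q7}, q6→{q2, q8}, q7→{q1, q4}; now {q1, q2, q4, q5, q6, q7, q8}.
Read 'b': q1→∅, q2→{q2, q7}, q4→∅, q5→{q5, q6}, q6→{q4, q5}, q7→{q1, q3, q6}, q8→{q1, q6}; now {q1, q2, q3, q4, q5, q6, q7}.
Read 'a': q1→{q5}, q2→{q2, q6, q8}, q3→{q2}, q4→∅, q5→{q4, q7}, q6→{q2, q8}, q7→{q1, q4}; now {q1, q2, q4, q5, q6, q7, q8}.
Read 'b': q1→∅, q2→{q2, q7}, q4→∅, q5→{q5, q6}, q6→{q4, q5}, q7→{q1, q3, q6}, q8→{q1, q6}; now {q1, q2, q3, q4, q5, q6, q7}.

{q1, q2, q3, q4, q5, q6, q7}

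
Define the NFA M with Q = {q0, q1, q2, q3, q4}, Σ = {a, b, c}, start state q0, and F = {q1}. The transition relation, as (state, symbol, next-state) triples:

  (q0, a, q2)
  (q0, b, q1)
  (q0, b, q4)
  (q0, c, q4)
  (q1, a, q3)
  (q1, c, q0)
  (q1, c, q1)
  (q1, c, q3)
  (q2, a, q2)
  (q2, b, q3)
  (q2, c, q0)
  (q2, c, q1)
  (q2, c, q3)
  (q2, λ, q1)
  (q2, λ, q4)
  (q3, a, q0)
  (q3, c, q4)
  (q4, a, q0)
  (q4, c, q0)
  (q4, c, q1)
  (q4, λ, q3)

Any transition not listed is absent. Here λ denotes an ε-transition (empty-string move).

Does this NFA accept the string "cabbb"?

Start in {q0}.
Read 'c': {q0} → {q3, q4}.
Read 'a': {q3, q4} → {q0}.
Read 'b': {q0} → {q1, q3, q4}.
Read 'b': {q1, q3, q4} → ∅.
The set is empty and remains empty for the remaining 1 symbol.
The final set ∅ contains no accepting state.

No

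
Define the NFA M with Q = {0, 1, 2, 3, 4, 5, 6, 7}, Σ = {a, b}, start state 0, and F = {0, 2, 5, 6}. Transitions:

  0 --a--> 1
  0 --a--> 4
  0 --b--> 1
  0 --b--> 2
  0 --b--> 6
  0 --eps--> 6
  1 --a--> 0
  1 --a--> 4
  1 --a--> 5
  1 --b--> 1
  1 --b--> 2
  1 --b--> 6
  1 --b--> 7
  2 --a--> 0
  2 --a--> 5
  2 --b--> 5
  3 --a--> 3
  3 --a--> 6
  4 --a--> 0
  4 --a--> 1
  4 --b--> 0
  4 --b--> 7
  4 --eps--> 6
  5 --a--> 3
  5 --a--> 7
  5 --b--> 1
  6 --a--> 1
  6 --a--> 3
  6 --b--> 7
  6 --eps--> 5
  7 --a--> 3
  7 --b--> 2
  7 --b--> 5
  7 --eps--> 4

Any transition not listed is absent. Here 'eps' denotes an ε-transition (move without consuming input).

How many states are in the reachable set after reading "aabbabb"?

7

Start: ε-closure({0}) = {0, 5, 6}.
Read 'a': {0, 5, 6} → {1, 3, 4, 5, 6, 7}.
Read 'a': {1, 3, 4, 5, 6, 7} → {0, 1, 3, 4, 5, 6, 7}.
Read 'b': {0, 1, 3, 4, 5, 6, 7} → {0, 1, 2, 4, 5, 6, 7}.
Read 'b': {0, 1, 2, 4, 5, 6, 7} → {0, 1, 2, 4, 5, 6, 7}.
Read 'a': {0, 1, 2, 4, 5, 6, 7} → {0, 1, 3, 4, 5, 6, 7}.
Read 'b': {0, 1, 3, 4, 5, 6, 7} → {0, 1, 2, 4, 5, 6, 7}.
Read 'b': {0, 1, 2, 4, 5, 6, 7} → {0, 1, 2, 4, 5, 6, 7}.
That set has 7 states.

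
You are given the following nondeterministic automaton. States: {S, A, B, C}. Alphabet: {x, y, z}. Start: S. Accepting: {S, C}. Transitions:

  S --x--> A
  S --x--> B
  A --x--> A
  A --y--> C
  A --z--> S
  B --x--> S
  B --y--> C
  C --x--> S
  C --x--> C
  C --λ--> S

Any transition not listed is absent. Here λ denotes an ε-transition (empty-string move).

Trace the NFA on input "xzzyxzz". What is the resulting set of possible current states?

∅

Start in {S}.
Read 'x': S→{A, B}; now {A, B}.
Read 'z': A→{S}, B→∅; now {S}.
Read 'z': S→∅; now ∅.
The set is empty and remains empty for the remaining 4 symbols.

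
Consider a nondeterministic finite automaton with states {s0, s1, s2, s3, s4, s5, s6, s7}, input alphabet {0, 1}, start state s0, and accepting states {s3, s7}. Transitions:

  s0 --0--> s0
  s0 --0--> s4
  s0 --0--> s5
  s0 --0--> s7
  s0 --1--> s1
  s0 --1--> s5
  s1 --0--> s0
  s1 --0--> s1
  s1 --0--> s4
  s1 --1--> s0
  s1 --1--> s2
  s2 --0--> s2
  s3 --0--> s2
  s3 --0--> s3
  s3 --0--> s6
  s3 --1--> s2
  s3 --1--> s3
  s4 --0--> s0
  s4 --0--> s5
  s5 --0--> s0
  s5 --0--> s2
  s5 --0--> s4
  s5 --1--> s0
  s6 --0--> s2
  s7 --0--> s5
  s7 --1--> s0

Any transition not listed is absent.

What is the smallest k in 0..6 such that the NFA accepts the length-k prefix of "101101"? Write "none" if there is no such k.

5

Start in {s0}.
Read '1': s0→{s1, s5}; now {s1, s5}.
Read '0': s1→{s0, s1, s4}, s5→{s0, s2, s4}; now {s0, s1, s2, s4}.
Read '1': s0→{s1, s5}, s1→{s0, s2}, s2→∅, s4→∅; now {s0, s1, s2, s5}.
Read '1': s0→{s1, s5}, s1→{s0, s2}, s2→∅, s5→{s0}; now {s0, s1, s2, s5}.
Read '0': s0→{s0, s4, s5, s7}, s1→{s0, s1, s4}, s2→{s2}, s5→{s0, s2, s4}; now {s0, s1, s2, s4, s5, s7}.
None of the earlier sets intersect F, but {s0, s1, s2, s4, s5, s7} does.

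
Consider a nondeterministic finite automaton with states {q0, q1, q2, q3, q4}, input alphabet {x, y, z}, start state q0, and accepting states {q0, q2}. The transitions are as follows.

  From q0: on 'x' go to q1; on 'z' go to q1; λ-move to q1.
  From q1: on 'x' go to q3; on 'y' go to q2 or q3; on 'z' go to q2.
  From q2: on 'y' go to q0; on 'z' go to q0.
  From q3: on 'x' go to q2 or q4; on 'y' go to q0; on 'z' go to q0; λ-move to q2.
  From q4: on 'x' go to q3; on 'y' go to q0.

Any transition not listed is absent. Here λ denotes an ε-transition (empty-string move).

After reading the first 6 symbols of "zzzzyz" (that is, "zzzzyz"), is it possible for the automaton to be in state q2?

Start: ε-closure({q0}) = {q0, q1}.
Read 'z': q0→{q1}, q1→{q2}; now {q1, q2}.
Read 'z': q1→{q2}, q2→{q0}; union {q0, q2}; ε-closure = {q0, q1, q2}.
Read 'z': q0→{q1}, q1→{q2}, q2→{q0}; now {q0, q1, q2}.
Read 'z': q0→{q1}, q1→{q2}, q2→{q0}; now {q0, q1, q2}.
Read 'y': q0→∅, q1→{q2, q3}, q2→{q0}; union {q0, q2, q3}; ε-closure = {q0, q1, q2, q3}.
Read 'z': q0→{q1}, q1→{q2}, q2→{q0}, q3→{q0}; now {q0, q1, q2}.
State q2 is in {q0, q1, q2}.

Yes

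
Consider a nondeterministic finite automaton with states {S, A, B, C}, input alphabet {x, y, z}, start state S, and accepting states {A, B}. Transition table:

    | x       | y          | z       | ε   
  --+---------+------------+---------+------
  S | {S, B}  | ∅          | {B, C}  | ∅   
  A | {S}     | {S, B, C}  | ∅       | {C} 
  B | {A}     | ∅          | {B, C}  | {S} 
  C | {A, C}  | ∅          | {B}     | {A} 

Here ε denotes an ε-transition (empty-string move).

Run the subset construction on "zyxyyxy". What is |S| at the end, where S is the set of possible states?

Start in {S}.
Read 'z': S→{B, C}; union {B, C}; ε-closure = {S, A, B, C}.
Read 'y': S→∅, A→{S, B, C}, B→∅, C→∅; union {S, B, C}; ε-closure = {S, A, B, C}.
Read 'x': S→{S, B}, A→{S}, B→{A}, C→{A, C}; now {S, A, B, C}.
Read 'y': S→∅, A→{S, B, C}, B→∅, C→∅; union {S, B, C}; ε-closure = {S, A, B, C}.
Read 'y': S→∅, A→{S, B, C}, B→∅, C→∅; union {S, B, C}; ε-closure = {S, A, B, C}.
Read 'x': S→{S, B}, A→{S}, B→{A}, C→{A, C}; now {S, A, B, C}.
Read 'y': S→∅, A→{S, B, C}, B→∅, C→∅; union {S, B, C}; ε-closure = {S, A, B, C}.
That set has 4 states.

4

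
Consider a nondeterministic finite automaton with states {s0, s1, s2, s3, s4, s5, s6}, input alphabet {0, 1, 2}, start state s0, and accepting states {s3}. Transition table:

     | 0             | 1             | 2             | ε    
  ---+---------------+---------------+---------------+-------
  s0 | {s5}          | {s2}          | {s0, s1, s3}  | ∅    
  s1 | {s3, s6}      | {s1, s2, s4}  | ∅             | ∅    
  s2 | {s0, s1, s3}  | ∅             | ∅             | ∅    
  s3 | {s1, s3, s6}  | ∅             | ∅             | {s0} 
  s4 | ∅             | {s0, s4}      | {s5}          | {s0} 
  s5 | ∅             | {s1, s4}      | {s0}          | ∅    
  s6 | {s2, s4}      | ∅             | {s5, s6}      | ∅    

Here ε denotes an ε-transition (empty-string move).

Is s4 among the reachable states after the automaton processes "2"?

No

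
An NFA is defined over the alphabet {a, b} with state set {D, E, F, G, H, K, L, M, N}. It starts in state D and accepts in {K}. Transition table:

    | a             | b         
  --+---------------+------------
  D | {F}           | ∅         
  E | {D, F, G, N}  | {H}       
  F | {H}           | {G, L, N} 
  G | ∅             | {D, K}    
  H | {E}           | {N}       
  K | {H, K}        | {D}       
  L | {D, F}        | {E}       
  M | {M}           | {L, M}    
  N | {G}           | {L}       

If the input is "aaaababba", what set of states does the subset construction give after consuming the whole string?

{D, F, G, H, K, N}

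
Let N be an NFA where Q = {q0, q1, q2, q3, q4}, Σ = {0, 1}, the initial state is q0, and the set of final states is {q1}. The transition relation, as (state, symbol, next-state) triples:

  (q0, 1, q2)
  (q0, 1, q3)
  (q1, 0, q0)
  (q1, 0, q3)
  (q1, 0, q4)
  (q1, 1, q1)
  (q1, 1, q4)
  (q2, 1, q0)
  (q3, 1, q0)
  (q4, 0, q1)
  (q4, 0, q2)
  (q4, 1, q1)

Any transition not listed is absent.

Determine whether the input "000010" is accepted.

Start in {q0}.
Read '0': q0→∅; now ∅.
The set is empty and remains empty for the remaining 5 symbols.
The final set ∅ contains no accepting state.

No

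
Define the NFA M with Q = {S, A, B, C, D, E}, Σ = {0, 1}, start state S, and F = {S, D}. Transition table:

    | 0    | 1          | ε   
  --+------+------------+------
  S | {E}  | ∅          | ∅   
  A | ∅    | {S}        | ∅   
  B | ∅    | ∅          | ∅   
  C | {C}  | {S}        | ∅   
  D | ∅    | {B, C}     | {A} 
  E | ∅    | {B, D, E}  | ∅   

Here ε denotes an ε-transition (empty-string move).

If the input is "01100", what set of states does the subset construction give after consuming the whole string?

{C}

Start in {S}.
Read '0': S→{E}; now {E}.
Read '1': E→{B, D, E}; union {B, D, E}; ε-closure = {A, B, D, E}.
Read '1': A→{S}, B→∅, D→{B, C}, E→{B, D, E}; union {S, B, C, D, E}; ε-closure = {S, A, B, C, D, E}.
Read '0': S→{E}, A→∅, B→∅, C→{C}, D→∅, E→∅; now {C, E}.
Read '0': C→{C}, E→∅; now {C}.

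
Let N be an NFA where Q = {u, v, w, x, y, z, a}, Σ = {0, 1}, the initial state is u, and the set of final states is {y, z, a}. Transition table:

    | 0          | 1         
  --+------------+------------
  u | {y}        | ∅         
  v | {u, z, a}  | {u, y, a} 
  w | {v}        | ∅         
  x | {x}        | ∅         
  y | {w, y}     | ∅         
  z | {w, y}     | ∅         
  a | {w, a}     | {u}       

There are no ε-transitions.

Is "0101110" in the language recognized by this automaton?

No

Start in {u}.
Read '0': u→{y}; now {y}.
Read '1': y→∅; now ∅.
The set is empty and remains empty for the remaining 5 symbols.
The final set ∅ contains no accepting state.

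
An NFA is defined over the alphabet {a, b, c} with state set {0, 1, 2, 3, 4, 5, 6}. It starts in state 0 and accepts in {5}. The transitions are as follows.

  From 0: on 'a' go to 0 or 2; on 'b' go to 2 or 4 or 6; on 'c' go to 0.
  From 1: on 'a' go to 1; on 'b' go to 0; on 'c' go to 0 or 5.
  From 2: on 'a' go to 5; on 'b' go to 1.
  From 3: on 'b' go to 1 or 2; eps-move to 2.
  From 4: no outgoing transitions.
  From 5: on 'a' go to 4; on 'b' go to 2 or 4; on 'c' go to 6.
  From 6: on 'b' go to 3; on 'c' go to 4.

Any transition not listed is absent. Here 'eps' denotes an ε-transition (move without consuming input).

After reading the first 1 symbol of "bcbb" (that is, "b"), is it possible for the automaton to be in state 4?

Yes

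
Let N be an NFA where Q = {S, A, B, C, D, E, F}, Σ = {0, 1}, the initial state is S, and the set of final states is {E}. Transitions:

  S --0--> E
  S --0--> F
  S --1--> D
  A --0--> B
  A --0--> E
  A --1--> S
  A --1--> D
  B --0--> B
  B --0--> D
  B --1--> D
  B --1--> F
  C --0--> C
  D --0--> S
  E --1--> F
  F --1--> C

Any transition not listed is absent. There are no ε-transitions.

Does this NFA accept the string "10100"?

Start in {S}.
Read '1': S→{D}; now {D}.
Read '0': D→{S}; now {S}.
Read '1': S→{D}; now {D}.
Read '0': D→{S}; now {S}.
Read '0': S→{E, F}; now {E, F}.
The final set {E, F} contains the accepting state E.

Yes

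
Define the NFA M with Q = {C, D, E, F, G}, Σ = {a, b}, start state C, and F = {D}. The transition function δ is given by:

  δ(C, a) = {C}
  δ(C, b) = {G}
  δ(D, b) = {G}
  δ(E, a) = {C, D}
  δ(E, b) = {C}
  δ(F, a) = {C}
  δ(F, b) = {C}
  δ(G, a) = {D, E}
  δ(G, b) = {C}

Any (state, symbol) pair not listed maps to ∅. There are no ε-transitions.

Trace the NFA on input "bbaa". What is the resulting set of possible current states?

Start in {C}.
Read 'b': {C} → {G}.
Read 'b': {G} → {C}.
Read 'a': {C} → {C}.
Read 'a': {C} → {C}.

{C}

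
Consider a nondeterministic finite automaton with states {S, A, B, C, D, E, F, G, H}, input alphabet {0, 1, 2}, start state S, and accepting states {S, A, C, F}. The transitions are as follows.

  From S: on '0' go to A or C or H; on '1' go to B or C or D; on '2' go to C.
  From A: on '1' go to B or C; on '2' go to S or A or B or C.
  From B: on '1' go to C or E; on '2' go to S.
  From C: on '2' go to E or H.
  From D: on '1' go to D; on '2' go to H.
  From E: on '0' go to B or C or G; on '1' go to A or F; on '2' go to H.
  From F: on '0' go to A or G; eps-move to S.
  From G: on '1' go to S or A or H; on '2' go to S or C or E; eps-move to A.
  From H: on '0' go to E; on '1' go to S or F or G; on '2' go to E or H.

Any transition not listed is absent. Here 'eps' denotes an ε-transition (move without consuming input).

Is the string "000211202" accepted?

Yes

Start in {S}.
Read '0': S→{A, C, H}; now {A, C, H}.
Read '0': A→∅, C→∅, H→{E}; now {E}.
Read '0': E→{B, C, G}; union {B, C, G}; ε-closure = {A, B, C, G}.
Read '2': A→{S, A, B, C}, B→{S}, C→{E, H}, G→{S, C, E}; now {S, A, B, C, E, H}.
Read '1': S→{B, C, D}, A→{B, C}, B→{C, E}, C→∅, E→{A, F}, H→{S, F, G}; now {S, A, B, C, D, E, F, G}.
Read '1': S→{B, C, D}, A→{B, C}, B→{C, E}, C→∅, D→{D}, E→{A, F}, F→∅, G→{S, A, H}; now {S, A, B, C, D, E, F, H}.
Read '2': S→{C}, A→{S, A, B, C}, B→{S}, C→{E, H}, D→{H}, E→{H}, F→∅, H→{E, H}; now {S, A, B, C, E, H}.
Read '0': S→{A, C, H}, A→∅, B→∅, C→∅, E→{B, C, G}, H→{E}; now {A, B, C, E, G, H}.
Read '2': A→{S, A, B, C}, B→{S}, C→{E, H}, E→{H}, G→{S, C, E}, H→{E, H}; now {S, A, B, C, E, H}.
The final set {S, A, B, C, E, H} contains the accepting states S, A, C.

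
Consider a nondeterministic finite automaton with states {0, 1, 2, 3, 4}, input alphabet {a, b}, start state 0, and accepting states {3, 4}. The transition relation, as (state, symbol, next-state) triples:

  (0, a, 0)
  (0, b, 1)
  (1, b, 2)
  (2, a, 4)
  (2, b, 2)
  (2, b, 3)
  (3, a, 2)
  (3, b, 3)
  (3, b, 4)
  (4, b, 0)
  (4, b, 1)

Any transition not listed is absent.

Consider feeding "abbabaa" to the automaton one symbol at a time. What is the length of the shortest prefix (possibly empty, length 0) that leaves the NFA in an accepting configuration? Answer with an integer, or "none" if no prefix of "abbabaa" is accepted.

4

Start in {0}.
Read 'a': {0} → {0}.
Read 'b': {0} → {1}.
Read 'b': {1} → {2}.
Read 'a': {2} → {4}.
None of the earlier sets intersect F, but {4} does.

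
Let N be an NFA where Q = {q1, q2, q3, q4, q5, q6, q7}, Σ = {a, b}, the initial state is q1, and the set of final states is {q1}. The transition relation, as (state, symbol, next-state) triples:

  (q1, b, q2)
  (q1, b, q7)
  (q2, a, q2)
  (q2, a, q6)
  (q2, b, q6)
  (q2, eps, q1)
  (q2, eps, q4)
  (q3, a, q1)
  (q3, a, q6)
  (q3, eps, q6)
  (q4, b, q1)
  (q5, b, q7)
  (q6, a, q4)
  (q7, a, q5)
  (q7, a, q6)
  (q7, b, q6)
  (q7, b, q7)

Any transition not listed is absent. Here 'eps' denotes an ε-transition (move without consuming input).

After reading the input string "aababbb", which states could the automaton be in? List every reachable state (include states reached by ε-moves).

Start in {q1}.
Read 'a': q1→∅; now ∅.
The set is empty and remains empty for the remaining 6 symbols.

∅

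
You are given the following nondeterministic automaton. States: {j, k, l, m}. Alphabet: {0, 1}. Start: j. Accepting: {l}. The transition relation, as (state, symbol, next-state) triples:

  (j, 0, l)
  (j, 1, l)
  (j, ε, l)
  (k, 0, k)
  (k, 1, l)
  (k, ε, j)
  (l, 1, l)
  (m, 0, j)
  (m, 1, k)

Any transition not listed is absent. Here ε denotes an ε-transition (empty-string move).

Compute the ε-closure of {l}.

{l}

Begin with {l}.
No ε-moves leave this set, so the closure equals the set itself.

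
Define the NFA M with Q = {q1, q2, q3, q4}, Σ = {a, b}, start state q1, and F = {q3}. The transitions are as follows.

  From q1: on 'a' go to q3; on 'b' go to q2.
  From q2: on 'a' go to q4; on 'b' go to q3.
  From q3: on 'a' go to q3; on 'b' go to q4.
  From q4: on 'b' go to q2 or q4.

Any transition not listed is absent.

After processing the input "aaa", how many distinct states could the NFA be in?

1

Start in {q1}.
Read 'a': q1→{q3}; now {q3}.
Read 'a': q3→{q3}; now {q3}.
Read 'a': q3→{q3}; now {q3}.
That set has 1 state.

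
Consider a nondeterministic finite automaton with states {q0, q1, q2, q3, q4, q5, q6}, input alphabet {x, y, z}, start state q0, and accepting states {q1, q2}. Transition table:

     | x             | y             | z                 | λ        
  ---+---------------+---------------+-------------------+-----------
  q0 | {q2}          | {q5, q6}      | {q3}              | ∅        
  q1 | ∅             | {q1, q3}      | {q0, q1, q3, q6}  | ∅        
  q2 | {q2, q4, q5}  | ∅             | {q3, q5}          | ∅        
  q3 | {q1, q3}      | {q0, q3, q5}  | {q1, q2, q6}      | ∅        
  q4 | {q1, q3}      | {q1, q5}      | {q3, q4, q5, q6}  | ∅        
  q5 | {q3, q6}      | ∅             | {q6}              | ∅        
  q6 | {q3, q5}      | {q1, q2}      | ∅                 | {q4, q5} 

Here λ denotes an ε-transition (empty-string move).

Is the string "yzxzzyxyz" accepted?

Start in {q0}.
Read 'y': q0→{q5, q6}; union {q5, q6}; ε-closure = {q4, q5, q6}.
Read 'z': q4→{q3, q4, q5, q6}, q5→{q6}, q6→∅; now {q3, q4, q5, q6}.
Read 'x': q3→{q1, q3}, q4→{q1, q3}, q5→{q3, q6}, q6→{q3, q5}; union {q1, q3, q5, q6}; ε-closure = {q1, q3, q4, q5, q6}.
Read 'z': q1→{q0, q1, q3, q6}, q3→{q1, q2, q6}, q4→{q3, q4, q5, q6}, q5→{q6}, q6→∅; now {q0, q1, q2, q3, q4, q5, q6}.
Read 'z': q0→{q3}, q1→{q0, q1, q3, q6}, q2→{q3, q5}, q3→{q1, q2, q6}, q4→{q3, q4, q5, q6}, q5→{q6}, q6→∅; now {q0, q1, q2, q3, q4, q5, q6}.
Read 'y': q0→{q5, q6}, q1→{q1, q3}, q2→∅, q3→{q0, q3, q5}, q4→{q1, q5}, q5→∅, q6→{q1, q2}; union {q0, q1, q2, q3, q5, q6}; ε-closure = {q0, q1, q2, q3, q4, q5, q6}.
Read 'x': q0→{q2}, q1→∅, q2→{q2, q4, q5}, q3→{q1, q3}, q4→{q1, q3}, q5→{q3, q6}, q6→{q3, q5}; now {q1, q2, q3, q4, q5, q6}.
Read 'y': q1→{q1, q3}, q2→∅, q3→{q0, q3, q5}, q4→{q1, q5}, q5→∅, q6→{q1, q2}; now {q0, q1, q2, q3, q5}.
Read 'z': q0→{q3}, q1→{q0, q1, q3, q6}, q2→{q3, q5}, q3→{q1, q2, q6}, q5→{q6}; union {q0, q1, q2, q3, q5, q6}; ε-closure = {q0, q1, q2, q3, q4, q5, q6}.
The final set {q0, q1, q2, q3, q4, q5, q6} contains the accepting states q1, q2.

Yes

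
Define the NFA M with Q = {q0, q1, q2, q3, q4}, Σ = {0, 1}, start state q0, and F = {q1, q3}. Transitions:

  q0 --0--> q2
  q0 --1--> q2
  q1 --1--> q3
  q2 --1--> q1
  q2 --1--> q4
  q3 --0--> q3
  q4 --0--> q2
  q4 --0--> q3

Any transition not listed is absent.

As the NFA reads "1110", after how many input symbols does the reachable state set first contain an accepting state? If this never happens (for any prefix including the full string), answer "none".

2

Start in {q0}.
Read '1': {q0} → {q2}.
Read '1': {q2} → {q1, q4}.
None of the earlier sets intersect F, but {q1, q4} does.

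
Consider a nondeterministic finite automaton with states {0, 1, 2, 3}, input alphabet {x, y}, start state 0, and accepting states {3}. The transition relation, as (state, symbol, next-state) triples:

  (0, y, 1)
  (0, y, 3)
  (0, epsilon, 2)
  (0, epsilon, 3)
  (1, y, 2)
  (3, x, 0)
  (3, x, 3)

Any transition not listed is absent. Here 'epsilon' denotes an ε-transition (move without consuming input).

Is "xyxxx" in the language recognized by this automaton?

Yes

Start: ε-closure({0}) = {0, 2, 3}.
Read 'x': 0→∅, 2→∅, 3→{0, 3}; union {0, 3}; ε-closure = {0, 2, 3}.
Read 'y': 0→{1, 3}, 2→∅, 3→∅; now {1, 3}.
Read 'x': 1→∅, 3→{0, 3}; union {0, 3}; ε-closure = {0, 2, 3}.
Read 'x': 0→∅, 2→∅, 3→{0, 3}; union {0, 3}; ε-closure = {0, 2, 3}.
Read 'x': 0→∅, 2→∅, 3→{0, 3}; union {0, 3}; ε-closure = {0, 2, 3}.
The final set {0, 2, 3} contains the accepting state 3.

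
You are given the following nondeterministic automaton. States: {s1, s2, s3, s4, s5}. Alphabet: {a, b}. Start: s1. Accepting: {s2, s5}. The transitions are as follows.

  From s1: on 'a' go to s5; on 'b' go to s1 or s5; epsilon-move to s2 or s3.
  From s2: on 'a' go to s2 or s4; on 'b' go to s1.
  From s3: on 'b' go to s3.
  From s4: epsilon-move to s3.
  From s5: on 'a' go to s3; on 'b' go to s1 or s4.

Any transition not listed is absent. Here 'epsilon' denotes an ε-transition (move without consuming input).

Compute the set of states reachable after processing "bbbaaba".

{s2, s3, s4, s5}

Start: ε-closure({s1}) = {s1, s2, s3}.
Read 'b': {s1, s2, s3} → {s1, s2, s3, s5}.
Read 'b': {s1, s2, s3, s5} → {s1, s2, s3, s4, s5}.
Read 'b': {s1, s2, s3, s4, s5} → {s1, s2, s3, s4, s5}.
Read 'a': {s1, s2, s3, s4, s5} → {s2, s3, s4, s5}.
Read 'a': {s2, s3, s4, s5} → {s2, s3, s4}.
Read 'b': {s2, s3, s4} → {s1, s2, s3}.
Read 'a': {s1, s2, s3} → {s2, s3, s4, s5}.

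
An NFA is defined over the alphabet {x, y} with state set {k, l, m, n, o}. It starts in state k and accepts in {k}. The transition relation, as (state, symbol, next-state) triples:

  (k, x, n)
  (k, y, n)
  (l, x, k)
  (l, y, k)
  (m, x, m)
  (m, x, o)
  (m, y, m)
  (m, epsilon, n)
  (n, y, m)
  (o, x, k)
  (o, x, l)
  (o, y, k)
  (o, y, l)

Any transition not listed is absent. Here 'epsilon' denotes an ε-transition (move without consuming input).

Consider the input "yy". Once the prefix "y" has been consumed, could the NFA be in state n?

Start in {k}.
Read 'y': {k} → {n}.
State n is in {n}.

Yes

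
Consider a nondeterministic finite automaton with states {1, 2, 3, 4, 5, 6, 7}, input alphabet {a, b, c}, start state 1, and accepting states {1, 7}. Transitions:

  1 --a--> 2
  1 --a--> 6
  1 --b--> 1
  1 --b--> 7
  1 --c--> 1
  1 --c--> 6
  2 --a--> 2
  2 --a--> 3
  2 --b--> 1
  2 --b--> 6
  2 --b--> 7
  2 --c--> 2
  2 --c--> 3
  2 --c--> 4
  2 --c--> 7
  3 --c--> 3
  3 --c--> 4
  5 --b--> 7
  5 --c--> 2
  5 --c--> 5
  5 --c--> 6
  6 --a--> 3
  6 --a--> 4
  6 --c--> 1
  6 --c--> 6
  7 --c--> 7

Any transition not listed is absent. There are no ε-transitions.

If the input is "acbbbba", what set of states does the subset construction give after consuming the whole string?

Start in {1}.
Read 'a': {1} → {2, 6}.
Read 'c': {2, 6} → {1, 2, 3, 4, 6, 7}.
Read 'b': {1, 2, 3, 4, 6, 7} → {1, 6, 7}.
Read 'b': {1, 6, 7} → {1, 7}.
Read 'b': {1, 7} → {1, 7}.
Read 'b': {1, 7} → {1, 7}.
Read 'a': {1, 7} → {2, 6}.

{2, 6}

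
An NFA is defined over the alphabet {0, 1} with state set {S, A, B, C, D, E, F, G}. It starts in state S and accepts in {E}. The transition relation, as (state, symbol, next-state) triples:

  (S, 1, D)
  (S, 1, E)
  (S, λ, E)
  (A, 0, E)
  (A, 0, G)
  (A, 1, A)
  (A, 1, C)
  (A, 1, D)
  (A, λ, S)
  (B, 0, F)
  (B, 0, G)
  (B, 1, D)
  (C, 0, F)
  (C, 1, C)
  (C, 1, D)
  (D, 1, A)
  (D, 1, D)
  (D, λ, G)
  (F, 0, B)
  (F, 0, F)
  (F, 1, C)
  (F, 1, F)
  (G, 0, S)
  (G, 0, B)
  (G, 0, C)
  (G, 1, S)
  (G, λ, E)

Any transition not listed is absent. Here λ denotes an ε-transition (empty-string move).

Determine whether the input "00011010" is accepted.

No

Start: ε-closure({S}) = {S, E}.
Read '0': {S, E} → ∅.
The set is empty and remains empty for the remaining 7 symbols.
The final set ∅ contains no accepting state.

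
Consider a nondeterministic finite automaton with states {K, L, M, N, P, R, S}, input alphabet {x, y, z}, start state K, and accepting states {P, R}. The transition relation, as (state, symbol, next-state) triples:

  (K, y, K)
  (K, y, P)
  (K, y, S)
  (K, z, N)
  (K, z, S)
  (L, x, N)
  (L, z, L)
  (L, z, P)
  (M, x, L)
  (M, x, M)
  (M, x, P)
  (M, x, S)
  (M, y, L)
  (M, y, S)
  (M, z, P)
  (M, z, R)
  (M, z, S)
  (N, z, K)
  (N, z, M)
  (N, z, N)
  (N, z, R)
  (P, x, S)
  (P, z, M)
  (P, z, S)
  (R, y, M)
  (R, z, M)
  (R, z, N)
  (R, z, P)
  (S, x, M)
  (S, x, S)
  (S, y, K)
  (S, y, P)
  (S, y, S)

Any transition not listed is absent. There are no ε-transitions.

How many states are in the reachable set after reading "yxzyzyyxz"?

Start in {K}.
Read 'y': K→{K, P, S}; now {K, P, S}.
Read 'x': K→∅, P→{S}, S→{M, S}; now {M, S}.
Read 'z': M→{P, R, S}, S→∅; now {P, R, S}.
Read 'y': P→∅, R→{M}, S→{K, P, S}; now {K, M, P, S}.
Read 'z': K→{N, S}, M→{P, R, S}, P→{M, S}, S→∅; now {M, N, P, R, S}.
Read 'y': M→{L, S}, N→∅, P→∅, R→{M}, S→{K, P, S}; now {K, L, M, P, S}.
Read 'y': K→{K, P, S}, L→∅, M→{L, S}, P→∅, S→{K, P, S}; now {K, L, P, S}.
Read 'x': K→∅, L→{N}, P→{S}, S→{M, S}; now {M, N, S}.
Read 'z': M→{P, R, S}, N→{K, M, N, R}, S→∅; now {K, M, N, P, R, S}.
That set has 6 states.

6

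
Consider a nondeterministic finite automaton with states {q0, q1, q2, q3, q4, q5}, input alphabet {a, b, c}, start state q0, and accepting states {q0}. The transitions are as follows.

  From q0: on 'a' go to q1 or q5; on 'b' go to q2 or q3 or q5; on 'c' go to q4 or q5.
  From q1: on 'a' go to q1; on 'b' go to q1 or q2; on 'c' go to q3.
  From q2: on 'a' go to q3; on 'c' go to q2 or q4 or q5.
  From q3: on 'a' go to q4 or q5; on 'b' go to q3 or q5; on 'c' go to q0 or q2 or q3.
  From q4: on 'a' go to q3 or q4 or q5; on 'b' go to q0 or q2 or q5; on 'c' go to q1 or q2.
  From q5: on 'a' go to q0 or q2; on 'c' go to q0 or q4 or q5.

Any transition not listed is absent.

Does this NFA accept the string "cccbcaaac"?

Yes

Start in {q0}.
Read 'c': q0→{q4, q5}; now {q4, q5}.
Read 'c': q4→{q1, q2}, q5→{q0, q4, q5}; now {q0, q1, q2, q4, q5}.
Read 'c': q0→{q4, q5}, q1→{q3}, q2→{q2, q4, q5}, q4→{q1, q2}, q5→{q0, q4, q5}; now {q0, q1, q2, q3, q4, q5}.
Read 'b': q0→{q2, q3, q5}, q1→{q1, q2}, q2→∅, q3→{q3, q5}, q4→{q0, q2, q5}, q5→∅; now {q0, q1, q2, q3, q5}.
Read 'c': q0→{q4, q5}, q1→{q3}, q2→{q2, q4, q5}, q3→{q0, q2, q3}, q5→{q0, q4, q5}; now {q0, q2, q3, q4, q5}.
Read 'a': q0→{q1, q5}, q2→{q3}, q3→{q4, q5}, q4→{q3, q4, q5}, q5→{q0, q2}; now {q0, q1, q2, q3, q4, q5}.
Read 'a': q0→{q1, q5}, q1→{q1}, q2→{q3}, q3→{q4, q5}, q4→{q3, q4, q5}, q5→{q0, q2}; now {q0, q1, q2, q3, q4, q5}.
Read 'a': q0→{q1, q5}, q1→{q1}, q2→{q3}, q3→{q4, q5}, q4→{q3, q4, q5}, q5→{q0, q2}; now {q0, q1, q2, q3, q4, q5}.
Read 'c': q0→{q4, q5}, q1→{q3}, q2→{q2, q4, q5}, q3→{q0, q2, q3}, q4→{q1, q2}, q5→{q0, q4, q5}; now {q0, q1, q2, q3, q4, q5}.
The final set {q0, q1, q2, q3, q4, q5} contains the accepting state q0.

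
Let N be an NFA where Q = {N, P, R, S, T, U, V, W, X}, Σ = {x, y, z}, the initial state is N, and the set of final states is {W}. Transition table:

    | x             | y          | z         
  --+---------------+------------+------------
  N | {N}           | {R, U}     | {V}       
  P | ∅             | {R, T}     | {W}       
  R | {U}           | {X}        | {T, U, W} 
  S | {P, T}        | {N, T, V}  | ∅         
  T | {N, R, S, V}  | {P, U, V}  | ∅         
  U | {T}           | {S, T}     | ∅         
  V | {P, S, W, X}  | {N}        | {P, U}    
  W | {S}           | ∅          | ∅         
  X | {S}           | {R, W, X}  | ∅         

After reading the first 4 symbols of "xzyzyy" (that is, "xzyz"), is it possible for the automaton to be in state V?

Yes

Start in {N}.
Read 'x': {N} → {N}.
Read 'z': {N} → {V}.
Read 'y': {V} → {N}.
Read 'z': {N} → {V}.
State V is in {V}.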